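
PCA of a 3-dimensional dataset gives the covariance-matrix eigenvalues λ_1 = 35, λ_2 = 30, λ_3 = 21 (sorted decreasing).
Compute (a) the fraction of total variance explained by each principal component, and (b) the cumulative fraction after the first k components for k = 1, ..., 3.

Step 1 — total variance = trace(Sigma) = Σ λ_i = 35 + 30 + 21 = 86.

Step 2 — fraction explained by component i = λ_i / Σ λ:
  PC1: 35/86 = 0.407
  PC2: 30/86 = 0.3488
  PC3: 21/86 = 0.2442

Step 3 — cumulative fraction after k components = (λ_1 + ... + λ_k) / Σ λ:
  k = 1: 35/86 = 0.407
  k = 2: (35 + 30)/86 = 65/86 = 0.7558
  k = 3: (35 + 30 + 21)/86 = 86/86 = 1

Summary (fraction, with percent):

explained: PC1 0.407 (40.7%), PC2 0.3488 (34.88%), PC3 0.2442 (24.42%);  cumulative: 0.407, 0.7558, 1


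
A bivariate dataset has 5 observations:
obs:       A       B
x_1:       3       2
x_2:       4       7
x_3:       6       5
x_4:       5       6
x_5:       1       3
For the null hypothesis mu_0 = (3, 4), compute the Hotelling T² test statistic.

Step 1 — sample mean vector:
  mean(A) = (3 + 4 + 6 + 5 + 1) / 5 = 19/5 = 3.8
  mean(B) = (2 + 7 + 5 + 6 + 3) / 5 = 23/5 = 4.6
  x̄ = (3.8, 4.6),  deviation x̄ - mu_0 = (3.8, 4.6) - (3, 4) = (0.8, 0.6).

Step 2 — sample covariance matrix, S[i,j] = (1/(n-1)) · Σ_k (x_{k,i} - mean_i) · (x_{k,j} - mean_j), divisor n-1 = 4:
  S[A,A] = ((-0.8)·(-0.8) + (0.2)·(0.2) + (2.2)·(2.2) + (1.2)·(1.2) + (-2.8)·(-2.8)) / 4 = 14.8/4 = 3.7
  S[A,B] = ((-0.8)·(-2.6) + (0.2)·(2.4) + (2.2)·(0.4) + (1.2)·(1.4) + (-2.8)·(-1.6)) / 4 = 9.6/4 = 2.4
  S[B,B] = ((-2.6)·(-2.6) + (2.4)·(2.4) + (0.4)·(0.4) + (1.4)·(1.4) + (-1.6)·(-1.6)) / 4 = 17.2/4 = 4.3
  S = [[3.7, 2.4],
 [2.4, 4.3]].

Step 3 — invert S. det(S) = 3.7·4.3 - (2.4)² = 10.15.
  S^{-1} = (1/det) · [[d, -b], [-b, a]] = [[0.4236, -0.2365],
 [-0.2365, 0.3645]].

Step 4 — quadratic form (x̄ - mu_0)^T · S^{-1} · (x̄ - mu_0):
  S^{-1} · (x̄ - mu_0) = (0.197, 0.0296),
  (x̄ - mu_0)^T · [...] = (0.8)·(0.197) + (0.6)·(0.0296) = 0.1754.

Step 5 — scale by n: T² = 5 · 0.1754 = 0.8768.

T² ≈ 0.8768


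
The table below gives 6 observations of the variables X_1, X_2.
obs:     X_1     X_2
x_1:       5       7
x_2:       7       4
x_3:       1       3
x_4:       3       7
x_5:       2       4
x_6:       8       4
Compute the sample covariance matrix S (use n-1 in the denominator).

Step 1 — column means:
  mean(X_1) = (5 + 7 + 1 + 3 + 2 + 8) / 6 = 26/6 = 4.3333
  mean(X_2) = (7 + 4 + 3 + 7 + 4 + 4) / 6 = 29/6 = 4.8333

Step 2 — sample covariance S[i,j] = (1/(n-1)) · Σ_k (x_{k,i} - mean_i) · (x_{k,j} - mean_j), with n-1 = 5.
  S[X_1,X_1] = ((0.6667)·(0.6667) + (2.6667)·(2.6667) + (-3.3333)·(-3.3333) + (-1.3333)·(-1.3333) + (-2.3333)·(-2.3333) + (3.6667)·(3.6667)) / 5 = 39.3333/5 = 7.8667
  S[X_1,X_2] = ((0.6667)·(2.1667) + (2.6667)·(-0.8333) + (-3.3333)·(-1.8333) + (-1.3333)·(2.1667) + (-2.3333)·(-0.8333) + (3.6667)·(-0.8333)) / 5 = 1.3333/5 = 0.2667
  S[X_2,X_2] = ((2.1667)·(2.1667) + (-0.8333)·(-0.8333) + (-1.8333)·(-1.8333) + (2.1667)·(2.1667) + (-0.8333)·(-0.8333) + (-0.8333)·(-0.8333)) / 5 = 14.8333/5 = 2.9667

S is symmetric (S[j,i] = S[i,j]). Assembling:

S = [[7.8667, 0.2667],
 [0.2667, 2.9667]]


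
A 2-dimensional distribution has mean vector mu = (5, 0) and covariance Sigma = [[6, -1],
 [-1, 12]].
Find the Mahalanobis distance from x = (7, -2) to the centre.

Step 1 — centre the observation: (x - mu) = (2, -2).

Step 2 — invert Sigma. det(Sigma) = 6·12 - (-1)² = 71.
  Sigma^{-1} = (1/det) · [[d, -b], [-b, a]] = [[0.169, 0.0141],
 [0.0141, 0.0845]].

Step 3 — form the quadratic (x - mu)^T · Sigma^{-1} · (x - mu):
  Sigma^{-1} · (x - mu) = (0.3099, -0.1408).
  (x - mu)^T · [Sigma^{-1} · (x - mu)] = (2)·(0.3099) + (-2)·(-0.1408) = 0.9014.

Step 4 — take square root: d = √(0.9014) ≈ 0.9494.

d(x, mu) = √(0.9014) ≈ 0.9494


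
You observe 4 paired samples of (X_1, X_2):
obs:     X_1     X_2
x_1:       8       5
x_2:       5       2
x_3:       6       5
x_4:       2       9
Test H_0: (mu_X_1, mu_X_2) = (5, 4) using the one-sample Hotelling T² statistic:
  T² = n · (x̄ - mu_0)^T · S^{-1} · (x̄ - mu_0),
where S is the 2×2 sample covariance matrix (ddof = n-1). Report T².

Step 1 — sample mean vector:
  mean(X_1) = (8 + 5 + 6 + 2) / 4 = 21/4 = 5.25
  mean(X_2) = (5 + 2 + 5 + 9) / 4 = 21/4 = 5.25
  x̄ = (5.25, 5.25),  deviation x̄ - mu_0 = (5.25, 5.25) - (5, 4) = (0.25, 1.25).

Step 2 — sample covariance matrix, S[i,j] = (1/(n-1)) · Σ_k (x_{k,i} - mean_i) · (x_{k,j} - mean_j), divisor n-1 = 3:
  S[X_1,X_1] = ((2.75)·(2.75) + (-0.25)·(-0.25) + (0.75)·(0.75) + (-3.25)·(-3.25)) / 3 = 18.75/3 = 6.25
  S[X_1,X_2] = ((2.75)·(-0.25) + (-0.25)·(-3.25) + (0.75)·(-0.25) + (-3.25)·(3.75)) / 3 = -12.25/3 = -4.0833
  S[X_2,X_2] = ((-0.25)·(-0.25) + (-3.25)·(-3.25) + (-0.25)·(-0.25) + (3.75)·(3.75)) / 3 = 24.75/3 = 8.25
  S = [[6.25, -4.0833],
 [-4.0833, 8.25]].

Step 3 — invert S. det(S) = 6.25·8.25 - (-4.0833)² = 34.8889.
  S^{-1} = (1/det) · [[d, -b], [-b, a]] = [[0.2365, 0.117],
 [0.117, 0.1791]].

Step 4 — quadratic form (x̄ - mu_0)^T · S^{-1} · (x̄ - mu_0):
  S^{-1} · (x̄ - mu_0) = (0.2054, 0.2532),
  (x̄ - mu_0)^T · [...] = (0.25)·(0.2054) + (1.25)·(0.2532) = 0.3678.

Step 5 — scale by n: T² = 4 · 0.3678 = 1.4713.

T² ≈ 1.4713


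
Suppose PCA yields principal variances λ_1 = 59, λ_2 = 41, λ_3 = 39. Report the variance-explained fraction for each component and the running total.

Step 1 — total variance = trace(Sigma) = Σ λ_i = 59 + 41 + 39 = 139.

Step 2 — fraction explained by component i = λ_i / Σ λ:
  PC1: 59/139 = 0.4245
  PC2: 41/139 = 0.295
  PC3: 39/139 = 0.2806

Step 3 — cumulative fraction after k components = (λ_1 + ... + λ_k) / Σ λ:
  k = 1: 59/139 = 0.4245
  k = 2: (59 + 41)/139 = 100/139 = 0.7194
  k = 3: (59 + 41 + 39)/139 = 139/139 = 1

Summary (fraction, with percent):

explained: PC1 0.4245 (42.45%), PC2 0.295 (29.5%), PC3 0.2806 (28.06%);  cumulative: 0.4245, 0.7194, 1


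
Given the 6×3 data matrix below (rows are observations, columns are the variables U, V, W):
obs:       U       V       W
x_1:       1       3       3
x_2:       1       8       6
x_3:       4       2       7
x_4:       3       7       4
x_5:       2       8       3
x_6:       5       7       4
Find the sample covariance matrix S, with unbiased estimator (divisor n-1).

Step 1 — column means:
  mean(U) = (1 + 1 + 4 + 3 + 2 + 5) / 6 = 16/6 = 2.6667
  mean(V) = (3 + 8 + 2 + 7 + 8 + 7) / 6 = 35/6 = 5.8333
  mean(W) = (3 + 6 + 7 + 4 + 3 + 4) / 6 = 27/6 = 4.5

Step 2 — sample covariance S[i,j] = (1/(n-1)) · Σ_k (x_{k,i} - mean_i) · (x_{k,j} - mean_j), with n-1 = 5.
  S[U,U] = ((-1.6667)·(-1.6667) + (-1.6667)·(-1.6667) + (1.3333)·(1.3333) + (0.3333)·(0.3333) + (-0.6667)·(-0.6667) + (2.3333)·(2.3333)) / 5 = 13.3333/5 = 2.6667
  S[U,V] = ((-1.6667)·(-2.8333) + (-1.6667)·(2.1667) + (1.3333)·(-3.8333) + (0.3333)·(1.1667) + (-0.6667)·(2.1667) + (2.3333)·(1.1667)) / 5 = -2.3333/5 = -0.4667
  S[U,W] = ((-1.6667)·(-1.5) + (-1.6667)·(1.5) + (1.3333)·(2.5) + (0.3333)·(-0.5) + (-0.6667)·(-1.5) + (2.3333)·(-0.5)) / 5 = 3/5 = 0.6
  S[V,V] = ((-2.8333)·(-2.8333) + (2.1667)·(2.1667) + (-3.8333)·(-3.8333) + (1.1667)·(1.1667) + (2.1667)·(2.1667) + (1.1667)·(1.1667)) / 5 = 34.8333/5 = 6.9667
  S[V,W] = ((-2.8333)·(-1.5) + (2.1667)·(1.5) + (-3.8333)·(2.5) + (1.1667)·(-0.5) + (2.1667)·(-1.5) + (1.1667)·(-0.5)) / 5 = -6.5/5 = -1.3
  S[W,W] = ((-1.5)·(-1.5) + (1.5)·(1.5) + (2.5)·(2.5) + (-0.5)·(-0.5) + (-1.5)·(-1.5) + (-0.5)·(-0.5)) / 5 = 13.5/5 = 2.7

S is symmetric (S[j,i] = S[i,j]). Assembling:

S = [[2.6667, -0.4667, 0.6],
 [-0.4667, 6.9667, -1.3],
 [0.6, -1.3, 2.7]]


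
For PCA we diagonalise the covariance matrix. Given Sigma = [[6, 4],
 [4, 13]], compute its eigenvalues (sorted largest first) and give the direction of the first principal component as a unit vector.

Step 1 — characteristic polynomial of 2×2 Sigma:
  det(Sigma - λI) = λ² - trace · λ + det = 0.
  trace = 6 + 13 = 19, det = 6·13 - (4)² = 62.
Step 2 — discriminant:
  Δ = trace² - 4·det = 361 - 248 = 113.
Step 3 — eigenvalues:
  λ = (trace ± √Δ)/2 = (19 ± 10.6301)/2,
  λ_1 = 14.8151,  λ_2 = 4.1849.

Step 4 — unit eigenvector for λ_1: solve (Sigma - λ_1 I)v = 0. First row:
  (6 - 14.8151)·v_x + (4)·v_y = 0, i.e. (-8.8151)·v_x + (4)·v_y = 0,
  so v ∝ (b, λ_1 - a) = (4, 8.8151) = u.
  ||u|| = √((4)² + (8.8151)²) = √(93.7055) ≈ 9.6802,
  v_1 = u/||u|| ≈ (0.4132, 0.9106) (||v_1|| = 1).

λ_1 = 14.8151,  λ_2 = 4.1849;  v_1 ≈ (0.4132, 0.9106)


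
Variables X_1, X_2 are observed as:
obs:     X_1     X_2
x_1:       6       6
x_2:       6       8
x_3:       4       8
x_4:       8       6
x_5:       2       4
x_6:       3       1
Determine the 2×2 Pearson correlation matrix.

Step 1 — column means:
  mean(X_1) = (6 + 6 + 4 + 8 + 2 + 3) / 6 = 29/6 = 4.8333
  mean(X_2) = (6 + 8 + 8 + 6 + 4 + 1) / 6 = 33/6 = 5.5

Step 2 — sample variances and covariances s[i,j] = (1/(n-1)) · Σ_k (x_{k,i} - mean_i) · (x_{k,j} - mean_j), with n-1 = 5:
  s[X_1,X_1] = ((1.1667)·(1.1667) + (1.1667)·(1.1667) + (-0.8333)·(-0.8333) + (3.1667)·(3.1667) + (-2.8333)·(-2.8333) + (-1.8333)·(-1.8333)) / 5 = 24.8333/5 = 4.9667
  s[X_1,X_2] = ((1.1667)·(0.5) + (1.1667)·(2.5) + (-0.8333)·(2.5) + (3.1667)·(0.5) + (-2.8333)·(-1.5) + (-1.8333)·(-4.5)) / 5 = 15.5/5 = 3.1
  s[X_2,X_2] = ((0.5)·(0.5) + (2.5)·(2.5) + (2.5)·(2.5) + (0.5)·(0.5) + (-1.5)·(-1.5) + (-4.5)·(-4.5)) / 5 = 35.5/5 = 7.1
  Sample standard deviations s_i = √(s[i,i]):
  s(X_1) = √(4.9667) = 2.2286
  s(X_2) = √(7.1) = 2.6646

Step 3 — r_{ij} = s_{ij} / (s_i · s_j):
  r[X_1,X_1] = 1 (diagonal).
  r[X_1,X_2] = 3.1 / (2.2286 · 2.6646) = 3.1 / 5.9383 = 0.522
  r[X_2,X_2] = 1 (diagonal).

R is symmetric with unit diagonal. Assembling:

R = [[1, 0.522],
 [0.522, 1]]


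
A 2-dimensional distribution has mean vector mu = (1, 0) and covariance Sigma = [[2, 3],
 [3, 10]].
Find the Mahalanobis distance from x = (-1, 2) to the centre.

Step 1 — centre the observation: (x - mu) = (-2, 2).

Step 2 — invert Sigma. det(Sigma) = 2·10 - (3)² = 11.
  Sigma^{-1} = (1/det) · [[d, -b], [-b, a]] = [[0.9091, -0.2727],
 [-0.2727, 0.1818]].

Step 3 — form the quadratic (x - mu)^T · Sigma^{-1} · (x - mu):
  Sigma^{-1} · (x - mu) = (-2.3636, 0.9091).
  (x - mu)^T · [Sigma^{-1} · (x - mu)] = (-2)·(-2.3636) + (2)·(0.9091) = 6.5455.

Step 4 — take square root: d = √(6.5455) ≈ 2.5584.

d(x, mu) = √(6.5455) ≈ 2.5584


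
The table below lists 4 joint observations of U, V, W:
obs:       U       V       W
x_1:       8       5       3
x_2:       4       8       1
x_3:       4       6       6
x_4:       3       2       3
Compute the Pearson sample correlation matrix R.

Step 1 — column means:
  mean(U) = (8 + 4 + 4 + 3) / 4 = 19/4 = 4.75
  mean(V) = (5 + 8 + 6 + 2) / 4 = 21/4 = 5.25
  mean(W) = (3 + 1 + 6 + 3) / 4 = 13/4 = 3.25

Step 2 — sample variances and covariances s[i,j] = (1/(n-1)) · Σ_k (x_{k,i} - mean_i) · (x_{k,j} - mean_j), with n-1 = 3:
  s[U,U] = ((3.25)·(3.25) + (-0.75)·(-0.75) + (-0.75)·(-0.75) + (-1.75)·(-1.75)) / 3 = 14.75/3 = 4.9167
  s[U,V] = ((3.25)·(-0.25) + (-0.75)·(2.75) + (-0.75)·(0.75) + (-1.75)·(-3.25)) / 3 = 2.25/3 = 0.75
  s[U,W] = ((3.25)·(-0.25) + (-0.75)·(-2.25) + (-0.75)·(2.75) + (-1.75)·(-0.25)) / 3 = -0.75/3 = -0.25
  s[V,V] = ((-0.25)·(-0.25) + (2.75)·(2.75) + (0.75)·(0.75) + (-3.25)·(-3.25)) / 3 = 18.75/3 = 6.25
  s[V,W] = ((-0.25)·(-0.25) + (2.75)·(-2.25) + (0.75)·(2.75) + (-3.25)·(-0.25)) / 3 = -3.25/3 = -1.0833
  s[W,W] = ((-0.25)·(-0.25) + (-2.25)·(-2.25) + (2.75)·(2.75) + (-0.25)·(-0.25)) / 3 = 12.75/3 = 4.25
  Sample standard deviations s_i = √(s[i,i]):
  s(U) = √(4.9167) = 2.2174
  s(V) = √(6.25) = 2.5
  s(W) = √(4.25) = 2.0616

Step 3 — r_{ij} = s_{ij} / (s_i · s_j):
  r[U,U] = 1 (diagonal).
  r[U,V] = 0.75 / (2.2174 · 2.5) = 0.75 / 5.5434 = 0.1353
  r[U,W] = -0.25 / (2.2174 · 2.0616) = -0.25 / 4.5712 = -0.0547
  r[V,V] = 1 (diagonal).
  r[V,W] = -1.0833 / (2.5 · 2.0616) = -1.0833 / 5.1539 = -0.2102
  r[W,W] = 1 (diagonal).

R is symmetric with unit diagonal. Assembling:

R = [[1, 0.1353, -0.0547],
 [0.1353, 1, -0.2102],
 [-0.0547, -0.2102, 1]]


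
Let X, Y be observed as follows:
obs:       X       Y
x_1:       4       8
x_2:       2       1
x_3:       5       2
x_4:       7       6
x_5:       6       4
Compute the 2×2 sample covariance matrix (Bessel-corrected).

Step 1 — column means:
  mean(X) = (4 + 2 + 5 + 7 + 6) / 5 = 24/5 = 4.8
  mean(Y) = (8 + 1 + 2 + 6 + 4) / 5 = 21/5 = 4.2

Step 2 — sample covariance S[i,j] = (1/(n-1)) · Σ_k (x_{k,i} - mean_i) · (x_{k,j} - mean_j), with n-1 = 4.
  S[X,X] = ((-0.8)·(-0.8) + (-2.8)·(-2.8) + (0.2)·(0.2) + (2.2)·(2.2) + (1.2)·(1.2)) / 4 = 14.8/4 = 3.7
  S[X,Y] = ((-0.8)·(3.8) + (-2.8)·(-3.2) + (0.2)·(-2.2) + (2.2)·(1.8) + (1.2)·(-0.2)) / 4 = 9.2/4 = 2.3
  S[Y,Y] = ((3.8)·(3.8) + (-3.2)·(-3.2) + (-2.2)·(-2.2) + (1.8)·(1.8) + (-0.2)·(-0.2)) / 4 = 32.8/4 = 8.2

S is symmetric (S[j,i] = S[i,j]). Assembling:

S = [[3.7, 2.3],
 [2.3, 8.2]]


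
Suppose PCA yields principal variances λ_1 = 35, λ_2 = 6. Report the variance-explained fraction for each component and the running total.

Step 1 — total variance = trace(Sigma) = Σ λ_i = 35 + 6 = 41.

Step 2 — fraction explained by component i = λ_i / Σ λ:
  PC1: 35/41 = 0.8537
  PC2: 6/41 = 0.1463

Step 3 — cumulative fraction after k components = (λ_1 + ... + λ_k) / Σ λ:
  k = 1: 35/41 = 0.8537
  k = 2: (35 + 6)/41 = 41/41 = 1

Summary (fraction, with percent):

explained: PC1 0.8537 (85.37%), PC2 0.1463 (14.63%);  cumulative: 0.8537, 1


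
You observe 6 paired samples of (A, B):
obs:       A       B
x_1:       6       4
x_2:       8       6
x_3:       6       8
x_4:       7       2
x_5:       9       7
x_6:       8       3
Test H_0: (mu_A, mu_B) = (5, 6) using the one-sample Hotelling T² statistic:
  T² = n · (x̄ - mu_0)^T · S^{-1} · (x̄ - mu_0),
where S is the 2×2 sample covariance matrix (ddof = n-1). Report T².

Step 1 — sample mean vector:
  mean(A) = (6 + 8 + 6 + 7 + 9 + 8) / 6 = 44/6 = 7.3333
  mean(B) = (4 + 6 + 8 + 2 + 7 + 3) / 6 = 30/6 = 5
  x̄ = (7.3333, 5),  deviation x̄ - mu_0 = (7.3333, 5) - (5, 6) = (2.3333, -1).

Step 2 — sample covariance matrix, S[i,j] = (1/(n-1)) · Σ_k (x_{k,i} - mean_i) · (x_{k,j} - mean_j), divisor n-1 = 5:
  S[A,A] = ((-1.3333)·(-1.3333) + (0.6667)·(0.6667) + (-1.3333)·(-1.3333) + (-0.3333)·(-0.3333) + (1.6667)·(1.6667) + (0.6667)·(0.6667)) / 5 = 7.3333/5 = 1.4667
  S[A,B] = ((-1.3333)·(-1) + (0.6667)·(1) + (-1.3333)·(3) + (-0.3333)·(-3) + (1.6667)·(2) + (0.6667)·(-2)) / 5 = 1/5 = 0.2
  S[B,B] = ((-1)·(-1) + (1)·(1) + (3)·(3) + (-3)·(-3) + (2)·(2) + (-2)·(-2)) / 5 = 28/5 = 5.6
  S = [[1.4667, 0.2],
 [0.2, 5.6]].

Step 3 — invert S. det(S) = 1.4667·5.6 - (0.2)² = 8.1733.
  S^{-1} = (1/det) · [[d, -b], [-b, a]] = [[0.6852, -0.0245],
 [-0.0245, 0.1794]].

Step 4 — quadratic form (x̄ - mu_0)^T · S^{-1} · (x̄ - mu_0):
  S^{-1} · (x̄ - mu_0) = (1.6232, -0.2365),
  (x̄ - mu_0)^T · [...] = (2.3333)·(1.6232) + (-1)·(-0.2365) = 4.0239.

Step 5 — scale by n: T² = 6 · 4.0239 = 24.1436.

T² ≈ 24.1436


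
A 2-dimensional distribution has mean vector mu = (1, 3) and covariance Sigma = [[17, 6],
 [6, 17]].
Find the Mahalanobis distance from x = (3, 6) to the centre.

Step 1 — centre the observation: (x - mu) = (2, 3).

Step 2 — invert Sigma. det(Sigma) = 17·17 - (6)² = 253.
  Sigma^{-1} = (1/det) · [[d, -b], [-b, a]] = [[0.0672, -0.0237],
 [-0.0237, 0.0672]].

Step 3 — form the quadratic (x - mu)^T · Sigma^{-1} · (x - mu):
  Sigma^{-1} · (x - mu) = (0.0632, 0.1542).
  (x - mu)^T · [Sigma^{-1} · (x - mu)] = (2)·(0.0632) + (3)·(0.1542) = 0.5889.

Step 4 — take square root: d = √(0.5889) ≈ 0.7674.

d(x, mu) = √(0.5889) ≈ 0.7674


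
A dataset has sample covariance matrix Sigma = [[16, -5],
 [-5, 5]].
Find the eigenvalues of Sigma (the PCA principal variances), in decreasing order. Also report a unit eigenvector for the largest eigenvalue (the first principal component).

Step 1 — characteristic polynomial of 2×2 Sigma:
  det(Sigma - λI) = λ² - trace · λ + det = 0.
  trace = 16 + 5 = 21, det = 16·5 - (-5)² = 55.
Step 2 — discriminant:
  Δ = trace² - 4·det = 441 - 220 = 221.
Step 3 — eigenvalues:
  λ = (trace ± √Δ)/2 = (21 ± 14.8661)/2,
  λ_1 = 17.933,  λ_2 = 3.067.

Step 4 — unit eigenvector for λ_1: solve (Sigma - λ_1 I)v = 0. First row:
  (16 - 17.933)·v_x + (-5)·v_y = 0, i.e. (-1.933)·v_x + (-5)·v_y = 0,
  so v ∝ (b, λ_1 - a) = (-5, 1.933); multiply by -1 so the first entry is positive: u = (5, -1.933).
  ||u|| = √((5)² + (-1.933)²) = √(28.7366) ≈ 5.3607,
  v_1 = u/||u|| ≈ (0.9327, -0.3606) (||v_1|| = 1).

λ_1 = 17.933,  λ_2 = 3.067;  v_1 ≈ (0.9327, -0.3606)


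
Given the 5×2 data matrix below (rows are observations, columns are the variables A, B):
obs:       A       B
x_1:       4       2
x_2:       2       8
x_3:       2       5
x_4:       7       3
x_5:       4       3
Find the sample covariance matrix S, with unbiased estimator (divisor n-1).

Step 1 — column means:
  mean(A) = (4 + 2 + 2 + 7 + 4) / 5 = 19/5 = 3.8
  mean(B) = (2 + 8 + 5 + 3 + 3) / 5 = 21/5 = 4.2

Step 2 — sample covariance S[i,j] = (1/(n-1)) · Σ_k (x_{k,i} - mean_i) · (x_{k,j} - mean_j), with n-1 = 4.
  S[A,A] = ((0.2)·(0.2) + (-1.8)·(-1.8) + (-1.8)·(-1.8) + (3.2)·(3.2) + (0.2)·(0.2)) / 4 = 16.8/4 = 4.2
  S[A,B] = ((0.2)·(-2.2) + (-1.8)·(3.8) + (-1.8)·(0.8) + (3.2)·(-1.2) + (0.2)·(-1.2)) / 4 = -12.8/4 = -3.2
  S[B,B] = ((-2.2)·(-2.2) + (3.8)·(3.8) + (0.8)·(0.8) + (-1.2)·(-1.2) + (-1.2)·(-1.2)) / 4 = 22.8/4 = 5.7

S is symmetric (S[j,i] = S[i,j]). Assembling:

S = [[4.2, -3.2],
 [-3.2, 5.7]]


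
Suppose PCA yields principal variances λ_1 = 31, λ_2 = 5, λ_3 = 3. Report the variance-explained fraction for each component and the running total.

Step 1 — total variance = trace(Sigma) = Σ λ_i = 31 + 5 + 3 = 39.

Step 2 — fraction explained by component i = λ_i / Σ λ:
  PC1: 31/39 = 0.7949
  PC2: 5/39 = 0.1282
  PC3: 3/39 = 0.0769

Step 3 — cumulative fraction after k components = (λ_1 + ... + λ_k) / Σ λ:
  k = 1: 31/39 = 0.7949
  k = 2: (31 + 5)/39 = 36/39 = 0.9231
  k = 3: (31 + 5 + 3)/39 = 39/39 = 1

Summary (fraction, with percent):

explained: PC1 0.7949 (79.49%), PC2 0.1282 (12.82%), PC3 0.0769 (7.69%);  cumulative: 0.7949, 0.9231, 1


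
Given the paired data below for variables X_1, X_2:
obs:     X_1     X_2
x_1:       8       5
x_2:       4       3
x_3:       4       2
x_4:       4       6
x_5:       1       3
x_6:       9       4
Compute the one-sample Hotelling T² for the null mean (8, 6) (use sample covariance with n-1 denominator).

Step 1 — sample mean vector:
  mean(X_1) = (8 + 4 + 4 + 4 + 1 + 9) / 6 = 30/6 = 5
  mean(X_2) = (5 + 3 + 2 + 6 + 3 + 4) / 6 = 23/6 = 3.8333
  x̄ = (5, 3.8333),  deviation x̄ - mu_0 = (5, 3.8333) - (8, 6) = (-3, -2.1667).

Step 2 — sample covariance matrix, S[i,j] = (1/(n-1)) · Σ_k (x_{k,i} - mean_i) · (x_{k,j} - mean_j), divisor n-1 = 5:
  S[X_1,X_1] = ((3)·(3) + (-1)·(-1) + (-1)·(-1) + (-1)·(-1) + (-4)·(-4) + (4)·(4)) / 5 = 44/5 = 8.8
  S[X_1,X_2] = ((3)·(1.1667) + (-1)·(-0.8333) + (-1)·(-1.8333) + (-1)·(2.1667) + (-4)·(-0.8333) + (4)·(0.1667)) / 5 = 8/5 = 1.6
  S[X_2,X_2] = ((1.1667)·(1.1667) + (-0.8333)·(-0.8333) + (-1.8333)·(-1.8333) + (2.1667)·(2.1667) + (-0.8333)·(-0.8333) + (0.1667)·(0.1667)) / 5 = 10.8333/5 = 2.1667
  S = [[8.8, 1.6],
 [1.6, 2.1667]].

Step 3 — invert S. det(S) = 8.8·2.1667 - (1.6)² = 16.5067.
  S^{-1} = (1/det) · [[d, -b], [-b, a]] = [[0.1313, -0.0969],
 [-0.0969, 0.5331]].

Step 4 — quadratic form (x̄ - mu_0)^T · S^{-1} · (x̄ - mu_0):
  S^{-1} · (x̄ - mu_0) = (-0.1838, -0.8643),
  (x̄ - mu_0)^T · [...] = (-3)·(-0.1838) + (-2.1667)·(-0.8643) = 2.4239.

Step 5 — scale by n: T² = 6 · 2.4239 = 14.5436.

T² ≈ 14.5436


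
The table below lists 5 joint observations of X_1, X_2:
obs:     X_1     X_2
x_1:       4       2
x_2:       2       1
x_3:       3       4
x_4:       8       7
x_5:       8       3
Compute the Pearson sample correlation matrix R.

Step 1 — column means:
  mean(X_1) = (4 + 2 + 3 + 8 + 8) / 5 = 25/5 = 5
  mean(X_2) = (2 + 1 + 4 + 7 + 3) / 5 = 17/5 = 3.4

Step 2 — sample variances and covariances s[i,j] = (1/(n-1)) · Σ_k (x_{k,i} - mean_i) · (x_{k,j} - mean_j), with n-1 = 4:
  s[X_1,X_1] = ((-1)·(-1) + (-3)·(-3) + (-2)·(-2) + (3)·(3) + (3)·(3)) / 4 = 32/4 = 8
  s[X_1,X_2] = ((-1)·(-1.4) + (-3)·(-2.4) + (-2)·(0.6) + (3)·(3.6) + (3)·(-0.4)) / 4 = 17/4 = 4.25
  s[X_2,X_2] = ((-1.4)·(-1.4) + (-2.4)·(-2.4) + (0.6)·(0.6) + (3.6)·(3.6) + (-0.4)·(-0.4)) / 4 = 21.2/4 = 5.3
  Sample standard deviations s_i = √(s[i,i]):
  s(X_1) = √(8) = 2.8284
  s(X_2) = √(5.3) = 2.3022

Step 3 — r_{ij} = s_{ij} / (s_i · s_j):
  r[X_1,X_1] = 1 (diagonal).
  r[X_1,X_2] = 4.25 / (2.8284 · 2.3022) = 4.25 / 6.5115 = 0.6527
  r[X_2,X_2] = 1 (diagonal).

R is symmetric with unit diagonal. Assembling:

R = [[1, 0.6527],
 [0.6527, 1]]


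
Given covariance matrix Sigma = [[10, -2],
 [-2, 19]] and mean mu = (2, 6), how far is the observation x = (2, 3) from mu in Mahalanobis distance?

Step 1 — centre the observation: (x - mu) = (0, -3).

Step 2 — invert Sigma. det(Sigma) = 10·19 - (-2)² = 186.
  Sigma^{-1} = (1/det) · [[d, -b], [-b, a]] = [[0.1022, 0.0108],
 [0.0108, 0.0538]].

Step 3 — form the quadratic (x - mu)^T · Sigma^{-1} · (x - mu):
  Sigma^{-1} · (x - mu) = (-0.0323, -0.1613).
  (x - mu)^T · [Sigma^{-1} · (x - mu)] = (0)·(-0.0323) + (-3)·(-0.1613) = 0.4839.

Step 4 — take square root: d = √(0.4839) ≈ 0.6956.

d(x, mu) = √(0.4839) ≈ 0.6956


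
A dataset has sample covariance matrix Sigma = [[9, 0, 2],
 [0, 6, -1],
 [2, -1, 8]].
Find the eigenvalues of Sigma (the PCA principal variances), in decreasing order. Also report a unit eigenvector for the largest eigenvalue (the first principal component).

Step 1 — characteristic polynomial p(λ) = det(λI - Sigma) = λ³ - tr·λ² + c_1·λ - det, where tr = trace, c_1 = sum of the principal 2×2 minors, det = det(Sigma):
  tr = 9 + 6 + 8 = 23,
  c_1 = (9·6 - (0)²) + (9·8 - (2)²) + (6·8 - (-1)²) = 54 + 68 + 47 = 169,
  det = 9·(6·8 - (-1)²) - (0)·((0)·8 - (-1)·(2)) + (2)·((0)·(-1) - 6·(2)) = 9·(47) - (0)·(2) + (2)·(-12) = 399.
  So p(λ) = λ³ - 23λ² + 169λ - 399.
Step 2 — look for an integer root (rational root theorem: any rational root is an integer divisor of 399). Testing λ = 7:
  p(7) = 343 - 1127 + 1183 - 399 = 0  ✓
  Dividing out (λ - 7): p(λ) = (λ - 7)(λ² - 16λ + 57).
Step 3 — remaining eigenvalues from the quadratic λ² - 16λ + 57 = 0:
  Δ = 16² - 4·57 = 256 - 228 = 28,  λ = (16 ± √28)/2 = (16 ± 5.2915)/2 ≈ 10.6458 or 5.3542.
  Sorted: λ_1 = 10.6458,  λ_2 = 7,  λ_3 = 5.3542  (check: sum = 23 = tr ✓).

Step 4 — unit eigenvector for λ_1 ≈ 10.6458: v spans the null space of (Sigma - λ_1 I), whose rows are
  r_1 = (-1.6458, 0, 2),  r_2 = (0, -4.6458, -1),  r_3 = (2, -1, -2.6458).
  v is orthogonal to every row, so take v ∝ r_1 × r_2 = ((0)·(-1) - (2)·(-4.6458), (2)·(0) - (-1.6458)·(-1), (-1.6458)·(-4.6458) - (0)·(0)) ≈ (9.2915, -1.6458, 7.6458).
  Let u = (9.2915, -1.6458, 7.6458).
  ||u|| = √((9.2915)² + (-1.6458)² + (7.6458)²) = √(147.498) ≈ 12.1449,  v_1 = u/||u|| ≈ (0.7651, -0.1355, 0.6295) (||v_1|| = 1).

λ_1 = 10.6458,  λ_2 = 7,  λ_3 = 5.3542;  v_1 ≈ (0.7651, -0.1355, 0.6295)


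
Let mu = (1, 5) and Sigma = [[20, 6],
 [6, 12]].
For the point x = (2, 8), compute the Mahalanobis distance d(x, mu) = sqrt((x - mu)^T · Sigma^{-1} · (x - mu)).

Step 1 — centre the observation: (x - mu) = (1, 3).

Step 2 — invert Sigma. det(Sigma) = 20·12 - (6)² = 204.
  Sigma^{-1} = (1/det) · [[d, -b], [-b, a]] = [[0.0588, -0.0294],
 [-0.0294, 0.098]].

Step 3 — form the quadratic (x - mu)^T · Sigma^{-1} · (x - mu):
  Sigma^{-1} · (x - mu) = (-0.0294, 0.2647).
  (x - mu)^T · [Sigma^{-1} · (x - mu)] = (1)·(-0.0294) + (3)·(0.2647) = 0.7647.

Step 4 — take square root: d = √(0.7647) ≈ 0.8745.

d(x, mu) = √(0.7647) ≈ 0.8745


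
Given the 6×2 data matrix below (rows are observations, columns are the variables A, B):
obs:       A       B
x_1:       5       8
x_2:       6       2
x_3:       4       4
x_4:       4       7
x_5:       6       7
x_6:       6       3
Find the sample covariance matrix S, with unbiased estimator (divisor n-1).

Step 1 — column means:
  mean(A) = (5 + 6 + 4 + 4 + 6 + 6) / 6 = 31/6 = 5.1667
  mean(B) = (8 + 2 + 4 + 7 + 7 + 3) / 6 = 31/6 = 5.1667

Step 2 — sample covariance S[i,j] = (1/(n-1)) · Σ_k (x_{k,i} - mean_i) · (x_{k,j} - mean_j), with n-1 = 5.
  S[A,A] = ((-0.1667)·(-0.1667) + (0.8333)·(0.8333) + (-1.1667)·(-1.1667) + (-1.1667)·(-1.1667) + (0.8333)·(0.8333) + (0.8333)·(0.8333)) / 5 = 4.8333/5 = 0.9667
  S[A,B] = ((-0.1667)·(2.8333) + (0.8333)·(-3.1667) + (-1.1667)·(-1.1667) + (-1.1667)·(1.8333) + (0.8333)·(1.8333) + (0.8333)·(-2.1667)) / 5 = -4.1667/5 = -0.8333
  S[B,B] = ((2.8333)·(2.8333) + (-3.1667)·(-3.1667) + (-1.1667)·(-1.1667) + (1.8333)·(1.8333) + (1.8333)·(1.8333) + (-2.1667)·(-2.1667)) / 5 = 30.8333/5 = 6.1667

S is symmetric (S[j,i] = S[i,j]). Assembling:

S = [[0.9667, -0.8333],
 [-0.8333, 6.1667]]


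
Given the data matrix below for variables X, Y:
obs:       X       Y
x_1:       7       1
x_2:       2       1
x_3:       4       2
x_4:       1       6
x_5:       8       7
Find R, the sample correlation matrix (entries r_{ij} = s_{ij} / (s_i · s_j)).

Step 1 — column means:
  mean(X) = (7 + 2 + 4 + 1 + 8) / 5 = 22/5 = 4.4
  mean(Y) = (1 + 1 + 2 + 6 + 7) / 5 = 17/5 = 3.4

Step 2 — sample variances and covariances s[i,j] = (1/(n-1)) · Σ_k (x_{k,i} - mean_i) · (x_{k,j} - mean_j), with n-1 = 4:
  s[X,X] = ((2.6)·(2.6) + (-2.4)·(-2.4) + (-0.4)·(-0.4) + (-3.4)·(-3.4) + (3.6)·(3.6)) / 4 = 37.2/4 = 9.3
  s[X,Y] = ((2.6)·(-2.4) + (-2.4)·(-2.4) + (-0.4)·(-1.4) + (-3.4)·(2.6) + (3.6)·(3.6)) / 4 = 4.2/4 = 1.05
  s[Y,Y] = ((-2.4)·(-2.4) + (-2.4)·(-2.4) + (-1.4)·(-1.4) + (2.6)·(2.6) + (3.6)·(3.6)) / 4 = 33.2/4 = 8.3
  Sample standard deviations s_i = √(s[i,i]):
  s(X) = √(9.3) = 3.0496
  s(Y) = √(8.3) = 2.881

Step 3 — r_{ij} = s_{ij} / (s_i · s_j):
  r[X,X] = 1 (diagonal).
  r[X,Y] = 1.05 / (3.0496 · 2.881) = 1.05 / 8.7858 = 0.1195
  r[Y,Y] = 1 (diagonal).

R is symmetric with unit diagonal. Assembling:

R = [[1, 0.1195],
 [0.1195, 1]]


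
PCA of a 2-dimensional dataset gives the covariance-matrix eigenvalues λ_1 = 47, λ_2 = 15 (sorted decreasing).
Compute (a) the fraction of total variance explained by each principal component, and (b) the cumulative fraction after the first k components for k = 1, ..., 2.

Step 1 — total variance = trace(Sigma) = Σ λ_i = 47 + 15 = 62.

Step 2 — fraction explained by component i = λ_i / Σ λ:
  PC1: 47/62 = 0.7581
  PC2: 15/62 = 0.2419

Step 3 — cumulative fraction after k components = (λ_1 + ... + λ_k) / Σ λ:
  k = 1: 47/62 = 0.7581
  k = 2: (47 + 15)/62 = 62/62 = 1

Summary (fraction, with percent):

explained: PC1 0.7581 (75.81%), PC2 0.2419 (24.19%);  cumulative: 0.7581, 1


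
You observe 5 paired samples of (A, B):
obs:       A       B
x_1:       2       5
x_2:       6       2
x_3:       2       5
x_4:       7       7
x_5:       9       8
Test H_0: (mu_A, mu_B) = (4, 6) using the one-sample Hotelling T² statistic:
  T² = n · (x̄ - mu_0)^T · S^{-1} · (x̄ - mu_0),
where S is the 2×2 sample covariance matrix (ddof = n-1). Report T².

Step 1 — sample mean vector:
  mean(A) = (2 + 6 + 2 + 7 + 9) / 5 = 26/5 = 5.2
  mean(B) = (5 + 2 + 5 + 7 + 8) / 5 = 27/5 = 5.4
  x̄ = (5.2, 5.4),  deviation x̄ - mu_0 = (5.2, 5.4) - (4, 6) = (1.2, -0.6).

Step 2 — sample covariance matrix, S[i,j] = (1/(n-1)) · Σ_k (x_{k,i} - mean_i) · (x_{k,j} - mean_j), divisor n-1 = 4:
  S[A,A] = ((-3.2)·(-3.2) + (0.8)·(0.8) + (-3.2)·(-3.2) + (1.8)·(1.8) + (3.8)·(3.8)) / 4 = 38.8/4 = 9.7
  S[A,B] = ((-3.2)·(-0.4) + (0.8)·(-3.4) + (-3.2)·(-0.4) + (1.8)·(1.6) + (3.8)·(2.6)) / 4 = 12.6/4 = 3.15
  S[B,B] = ((-0.4)·(-0.4) + (-3.4)·(-3.4) + (-0.4)·(-0.4) + (1.6)·(1.6) + (2.6)·(2.6)) / 4 = 21.2/4 = 5.3
  S = [[9.7, 3.15],
 [3.15, 5.3]].

Step 3 — invert S. det(S) = 9.7·5.3 - (3.15)² = 41.4875.
  S^{-1} = (1/det) · [[d, -b], [-b, a]] = [[0.1277, -0.0759],
 [-0.0759, 0.2338]].

Step 4 — quadratic form (x̄ - mu_0)^T · S^{-1} · (x̄ - mu_0):
  S^{-1} · (x̄ - mu_0) = (0.1989, -0.2314),
  (x̄ - mu_0)^T · [...] = (1.2)·(0.1989) + (-0.6)·(-0.2314) = 0.3775.

Step 5 — scale by n: T² = 5 · 0.3775 = 1.8873.

T² ≈ 1.8873


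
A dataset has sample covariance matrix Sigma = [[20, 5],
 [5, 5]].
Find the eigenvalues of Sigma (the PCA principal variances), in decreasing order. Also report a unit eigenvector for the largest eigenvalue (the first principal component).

Step 1 — characteristic polynomial of 2×2 Sigma:
  det(Sigma - λI) = λ² - trace · λ + det = 0.
  trace = 20 + 5 = 25, det = 20·5 - (5)² = 75.
Step 2 — discriminant:
  Δ = trace² - 4·det = 625 - 300 = 325.
Step 3 — eigenvalues:
  λ = (trace ± √Δ)/2 = (25 ± 18.0278)/2,
  λ_1 = 21.5139,  λ_2 = 3.4861.

Step 4 — unit eigenvector for λ_1: solve (Sigma - λ_1 I)v = 0. First row:
  (20 - 21.5139)·v_x + (5)·v_y = 0, i.e. (-1.5139)·v_x + (5)·v_y = 0,
  so v ∝ (b, λ_1 - a) = (5, 1.5139) = u.
  ||u|| = √((5)² + (1.5139)²) = √(27.2918) ≈ 5.2242,
  v_1 = u/||u|| ≈ (0.9571, 0.2898) (||v_1|| = 1).

λ_1 = 21.5139,  λ_2 = 3.4861;  v_1 ≈ (0.9571, 0.2898)


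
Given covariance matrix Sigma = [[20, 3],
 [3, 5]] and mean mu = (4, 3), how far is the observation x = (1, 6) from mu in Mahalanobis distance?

Step 1 — centre the observation: (x - mu) = (-3, 3).

Step 2 — invert Sigma. det(Sigma) = 20·5 - (3)² = 91.
  Sigma^{-1} = (1/det) · [[d, -b], [-b, a]] = [[0.0549, -0.033],
 [-0.033, 0.2198]].

Step 3 — form the quadratic (x - mu)^T · Sigma^{-1} · (x - mu):
  Sigma^{-1} · (x - mu) = (-0.2637, 0.7582).
  (x - mu)^T · [Sigma^{-1} · (x - mu)] = (-3)·(-0.2637) + (3)·(0.7582) = 3.0659.

Step 4 — take square root: d = √(3.0659) ≈ 1.751.

d(x, mu) = √(3.0659) ≈ 1.751


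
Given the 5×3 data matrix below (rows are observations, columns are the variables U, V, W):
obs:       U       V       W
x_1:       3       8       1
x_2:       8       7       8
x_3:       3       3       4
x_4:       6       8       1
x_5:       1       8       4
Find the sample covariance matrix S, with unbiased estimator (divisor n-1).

Step 1 — column means:
  mean(U) = (3 + 8 + 3 + 6 + 1) / 5 = 21/5 = 4.2
  mean(V) = (8 + 7 + 3 + 8 + 8) / 5 = 34/5 = 6.8
  mean(W) = (1 + 8 + 4 + 1 + 4) / 5 = 18/5 = 3.6

Step 2 — sample covariance S[i,j] = (1/(n-1)) · Σ_k (x_{k,i} - mean_i) · (x_{k,j} - mean_j), with n-1 = 4.
  S[U,U] = ((-1.2)·(-1.2) + (3.8)·(3.8) + (-1.2)·(-1.2) + (1.8)·(1.8) + (-3.2)·(-3.2)) / 4 = 30.8/4 = 7.7
  S[U,V] = ((-1.2)·(1.2) + (3.8)·(0.2) + (-1.2)·(-3.8) + (1.8)·(1.2) + (-3.2)·(1.2)) / 4 = 2.2/4 = 0.55
  S[U,W] = ((-1.2)·(-2.6) + (3.8)·(4.4) + (-1.2)·(0.4) + (1.8)·(-2.6) + (-3.2)·(0.4)) / 4 = 13.4/4 = 3.35
  S[V,V] = ((1.2)·(1.2) + (0.2)·(0.2) + (-3.8)·(-3.8) + (1.2)·(1.2) + (1.2)·(1.2)) / 4 = 18.8/4 = 4.7
  S[V,W] = ((1.2)·(-2.6) + (0.2)·(4.4) + (-3.8)·(0.4) + (1.2)·(-2.6) + (1.2)·(0.4)) / 4 = -6.4/4 = -1.6
  S[W,W] = ((-2.6)·(-2.6) + (4.4)·(4.4) + (0.4)·(0.4) + (-2.6)·(-2.6) + (0.4)·(0.4)) / 4 = 33.2/4 = 8.3

S is symmetric (S[j,i] = S[i,j]). Assembling:

S = [[7.7, 0.55, 3.35],
 [0.55, 4.7, -1.6],
 [3.35, -1.6, 8.3]]


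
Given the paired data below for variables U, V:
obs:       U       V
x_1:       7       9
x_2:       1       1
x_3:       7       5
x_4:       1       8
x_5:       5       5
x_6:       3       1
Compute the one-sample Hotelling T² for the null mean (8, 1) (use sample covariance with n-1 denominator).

Step 1 — sample mean vector:
  mean(U) = (7 + 1 + 7 + 1 + 5 + 3) / 6 = 24/6 = 4
  mean(V) = (9 + 1 + 5 + 8 + 5 + 1) / 6 = 29/6 = 4.8333
  x̄ = (4, 4.8333),  deviation x̄ - mu_0 = (4, 4.8333) - (8, 1) = (-4, 3.8333).

Step 2 — sample covariance matrix, S[i,j] = (1/(n-1)) · Σ_k (x_{k,i} - mean_i) · (x_{k,j} - mean_j), divisor n-1 = 5:
  S[U,U] = ((3)·(3) + (-3)·(-3) + (3)·(3) + (-3)·(-3) + (1)·(1) + (-1)·(-1)) / 5 = 38/5 = 7.6
  S[U,V] = ((3)·(4.1667) + (-3)·(-3.8333) + (3)·(0.1667) + (-3)·(3.1667) + (1)·(0.1667) + (-1)·(-3.8333)) / 5 = 19/5 = 3.8
  S[V,V] = ((4.1667)·(4.1667) + (-3.8333)·(-3.8333) + (0.1667)·(0.1667) + (3.1667)·(3.1667) + (0.1667)·(0.1667) + (-3.8333)·(-3.8333)) / 5 = 56.8333/5 = 11.3667
  S = [[7.6, 3.8],
 [3.8, 11.3667]].

Step 3 — invert S. det(S) = 7.6·11.3667 - (3.8)² = 71.9467.
  S^{-1} = (1/det) · [[d, -b], [-b, a]] = [[0.158, -0.0528],
 [-0.0528, 0.1056]].

Step 4 — quadratic form (x̄ - mu_0)^T · S^{-1} · (x̄ - mu_0):
  S^{-1} · (x̄ - mu_0) = (-0.8344, 0.6162),
  (x̄ - mu_0)^T · [...] = (-4)·(-0.8344) + (3.8333)·(0.6162) = 5.6997.

Step 5 — scale by n: T² = 6 · 5.6997 = 34.1985.

T² ≈ 34.1985


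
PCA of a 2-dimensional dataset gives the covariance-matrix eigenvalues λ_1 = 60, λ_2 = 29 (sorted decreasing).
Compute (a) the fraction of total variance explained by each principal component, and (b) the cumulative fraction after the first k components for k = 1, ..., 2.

Step 1 — total variance = trace(Sigma) = Σ λ_i = 60 + 29 = 89.

Step 2 — fraction explained by component i = λ_i / Σ λ:
  PC1: 60/89 = 0.6742
  PC2: 29/89 = 0.3258

Step 3 — cumulative fraction after k components = (λ_1 + ... + λ_k) / Σ λ:
  k = 1: 60/89 = 0.6742
  k = 2: (60 + 29)/89 = 89/89 = 1

Summary (fraction, with percent):

explained: PC1 0.6742 (67.42%), PC2 0.3258 (32.58%);  cumulative: 0.6742, 1


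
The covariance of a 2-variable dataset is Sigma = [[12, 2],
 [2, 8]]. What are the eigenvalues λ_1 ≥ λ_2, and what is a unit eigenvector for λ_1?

Step 1 — characteristic polynomial of 2×2 Sigma:
  det(Sigma - λI) = λ² - trace · λ + det = 0.
  trace = 12 + 8 = 20, det = 12·8 - (2)² = 92.
Step 2 — discriminant:
  Δ = trace² - 4·det = 400 - 368 = 32.
Step 3 — eigenvalues:
  λ = (trace ± √Δ)/2 = (20 ± 5.6569)/2,
  λ_1 = 12.8284,  λ_2 = 7.1716.

Step 4 — unit eigenvector for λ_1: solve (Sigma - λ_1 I)v = 0. First row:
  (12 - 12.8284)·v_x + (2)·v_y = 0, i.e. (-0.8284)·v_x + (2)·v_y = 0,
  so v ∝ (b, λ_1 - a) = (2, 0.8284) = u.
  ||u|| = √((2)² + (0.8284)²) = √(4.6863) ≈ 2.1648,
  v_1 = u/||u|| ≈ (0.9239, 0.3827) (||v_1|| = 1).

λ_1 = 12.8284,  λ_2 = 7.1716;  v_1 ≈ (0.9239, 0.3827)


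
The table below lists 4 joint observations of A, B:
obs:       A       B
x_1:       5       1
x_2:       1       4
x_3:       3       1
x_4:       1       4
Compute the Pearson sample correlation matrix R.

Step 1 — column means:
  mean(A) = (5 + 1 + 3 + 1) / 4 = 10/4 = 2.5
  mean(B) = (1 + 4 + 1 + 4) / 4 = 10/4 = 2.5

Step 2 — sample variances and covariances s[i,j] = (1/(n-1)) · Σ_k (x_{k,i} - mean_i) · (x_{k,j} - mean_j), with n-1 = 3:
  s[A,A] = ((2.5)·(2.5) + (-1.5)·(-1.5) + (0.5)·(0.5) + (-1.5)·(-1.5)) / 3 = 11/3 = 3.6667
  s[A,B] = ((2.5)·(-1.5) + (-1.5)·(1.5) + (0.5)·(-1.5) + (-1.5)·(1.5)) / 3 = -9/3 = -3
  s[B,B] = ((-1.5)·(-1.5) + (1.5)·(1.5) + (-1.5)·(-1.5) + (1.5)·(1.5)) / 3 = 9/3 = 3
  Sample standard deviations s_i = √(s[i,i]):
  s(A) = √(3.6667) = 1.9149
  s(B) = √(3) = 1.7321

Step 3 — r_{ij} = s_{ij} / (s_i · s_j):
  r[A,A] = 1 (diagonal).
  r[A,B] = -3 / (1.9149 · 1.7321) = -3 / 3.3166 = -0.9045
  r[B,B] = 1 (diagonal).

R is symmetric with unit diagonal. Assembling:

R = [[1, -0.9045],
 [-0.9045, 1]]


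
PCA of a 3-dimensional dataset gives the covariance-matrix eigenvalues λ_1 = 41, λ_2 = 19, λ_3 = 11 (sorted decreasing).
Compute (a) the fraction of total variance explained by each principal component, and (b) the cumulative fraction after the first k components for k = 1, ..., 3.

Step 1 — total variance = trace(Sigma) = Σ λ_i = 41 + 19 + 11 = 71.

Step 2 — fraction explained by component i = λ_i / Σ λ:
  PC1: 41/71 = 0.5775
  PC2: 19/71 = 0.2676
  PC3: 11/71 = 0.1549

Step 3 — cumulative fraction after k components = (λ_1 + ... + λ_k) / Σ λ:
  k = 1: 41/71 = 0.5775
  k = 2: (41 + 19)/71 = 60/71 = 0.8451
  k = 3: (41 + 19 + 11)/71 = 71/71 = 1

Summary (fraction, with percent):

explained: PC1 0.5775 (57.75%), PC2 0.2676 (26.76%), PC3 0.1549 (15.49%);  cumulative: 0.5775, 0.8451, 1


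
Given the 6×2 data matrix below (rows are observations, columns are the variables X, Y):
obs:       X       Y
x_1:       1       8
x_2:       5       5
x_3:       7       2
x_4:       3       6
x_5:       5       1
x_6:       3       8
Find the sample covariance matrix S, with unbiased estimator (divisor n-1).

Step 1 — column means:
  mean(X) = (1 + 5 + 7 + 3 + 5 + 3) / 6 = 24/6 = 4
  mean(Y) = (8 + 5 + 2 + 6 + 1 + 8) / 6 = 30/6 = 5

Step 2 — sample covariance S[i,j] = (1/(n-1)) · Σ_k (x_{k,i} - mean_i) · (x_{k,j} - mean_j), with n-1 = 5.
  S[X,X] = ((-3)·(-3) + (1)·(1) + (3)·(3) + (-1)·(-1) + (1)·(1) + (-1)·(-1)) / 5 = 22/5 = 4.4
  S[X,Y] = ((-3)·(3) + (1)·(0) + (3)·(-3) + (-1)·(1) + (1)·(-4) + (-1)·(3)) / 5 = -26/5 = -5.2
  S[Y,Y] = ((3)·(3) + (0)·(0) + (-3)·(-3) + (1)·(1) + (-4)·(-4) + (3)·(3)) / 5 = 44/5 = 8.8

S is symmetric (S[j,i] = S[i,j]). Assembling:

S = [[4.4, -5.2],
 [-5.2, 8.8]]


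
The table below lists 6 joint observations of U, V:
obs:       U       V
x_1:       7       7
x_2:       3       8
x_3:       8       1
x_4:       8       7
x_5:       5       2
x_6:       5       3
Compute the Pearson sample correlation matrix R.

Step 1 — column means:
  mean(U) = (7 + 3 + 8 + 8 + 5 + 5) / 6 = 36/6 = 6
  mean(V) = (7 + 8 + 1 + 7 + 2 + 3) / 6 = 28/6 = 4.6667

Step 2 — sample variances and covariances s[i,j] = (1/(n-1)) · Σ_k (x_{k,i} - mean_i) · (x_{k,j} - mean_j), with n-1 = 5:
  s[U,U] = ((1)·(1) + (-3)·(-3) + (2)·(2) + (2)·(2) + (-1)·(-1) + (-1)·(-1)) / 5 = 20/5 = 4
  s[U,V] = ((1)·(2.3333) + (-3)·(3.3333) + (2)·(-3.6667) + (2)·(2.3333) + (-1)·(-2.6667) + (-1)·(-1.6667)) / 5 = -6/5 = -1.2
  s[V,V] = ((2.3333)·(2.3333) + (3.3333)·(3.3333) + (-3.6667)·(-3.6667) + (2.3333)·(2.3333) + (-2.6667)·(-2.6667) + (-1.6667)·(-1.6667)) / 5 = 45.3333/5 = 9.0667
  Sample standard deviations s_i = √(s[i,i]):
  s(U) = √(4) = 2
  s(V) = √(9.0667) = 3.0111

Step 3 — r_{ij} = s_{ij} / (s_i · s_j):
  r[U,U] = 1 (diagonal).
  r[U,V] = -1.2 / (2 · 3.0111) = -1.2 / 6.0222 = -0.1993
  r[V,V] = 1 (diagonal).

R is symmetric with unit diagonal. Assembling:

R = [[1, -0.1993],
 [-0.1993, 1]]


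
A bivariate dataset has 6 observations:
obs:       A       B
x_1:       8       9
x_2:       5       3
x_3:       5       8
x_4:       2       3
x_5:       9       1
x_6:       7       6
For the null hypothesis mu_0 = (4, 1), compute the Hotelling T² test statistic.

Step 1 — sample mean vector:
  mean(A) = (8 + 5 + 5 + 2 + 9 + 7) / 6 = 36/6 = 6
  mean(B) = (9 + 3 + 8 + 3 + 1 + 6) / 6 = 30/6 = 5
  x̄ = (6, 5),  deviation x̄ - mu_0 = (6, 5) - (4, 1) = (2, 4).

Step 2 — sample covariance matrix, S[i,j] = (1/(n-1)) · Σ_k (x_{k,i} - mean_i) · (x_{k,j} - mean_j), divisor n-1 = 5:
  S[A,A] = ((2)·(2) + (-1)·(-1) + (-1)·(-1) + (-4)·(-4) + (3)·(3) + (1)·(1)) / 5 = 32/5 = 6.4
  S[A,B] = ((2)·(4) + (-1)·(-2) + (-1)·(3) + (-4)·(-2) + (3)·(-4) + (1)·(1)) / 5 = 4/5 = 0.8
  S[B,B] = ((4)·(4) + (-2)·(-2) + (3)·(3) + (-2)·(-2) + (-4)·(-4) + (1)·(1)) / 5 = 50/5 = 10
  S = [[6.4, 0.8],
 [0.8, 10]].

Step 3 — invert S. det(S) = 6.4·10 - (0.8)² = 63.36.
  S^{-1} = (1/det) · [[d, -b], [-b, a]] = [[0.1578, -0.0126],
 [-0.0126, 0.101]].

Step 4 — quadratic form (x̄ - mu_0)^T · S^{-1} · (x̄ - mu_0):
  S^{-1} · (x̄ - mu_0) = (0.2652, 0.3788),
  (x̄ - mu_0)^T · [...] = (2)·(0.2652) + (4)·(0.3788) = 2.0455.

Step 5 — scale by n: T² = 6 · 2.0455 = 12.2727.

T² ≈ 12.2727
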